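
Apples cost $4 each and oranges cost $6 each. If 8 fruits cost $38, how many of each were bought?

Let a = apples, o = oranges.
a + o = 8
4a + 6o = 38
Substitute o = 8 - a:
4a + 6(8 - a) = 38
(4 - 6)a = 38 - 48
-2a = -10
a = 5, o = 8 - 5 = 3

Apples: 5, Oranges: 3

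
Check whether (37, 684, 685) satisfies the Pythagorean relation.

Compute a² + b²:
37² + 684² = 1369 + 467856 = 469225
Compute c²:
685² = 469225
Since 469225 = 469225, it is a Pythagorean triple.

Yes, it is a Pythagorean triple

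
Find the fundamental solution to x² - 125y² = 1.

We seek the smallest positive integers (x, y) with x² - 125y² = 1, i.e., x² = 125y² + 1.
Try successive y values:
y = 1: x² = 125·1² + 1 = 126, not a perfect square
y = 2: x² = 125·2² + 1 = 501, not a perfect square
y = 3: x² = 125·3² + 1 = 1126, not a perfect square
... continuing the search (or via continued fractions) ...
y = 83204: x² = 125·83204² + 1 = 865363202001, x = 930249 ✓

Verify: 930249² - 125·83204² = 865363202001 - 865363202000 = 1 ✓

x = 930249, y = 83204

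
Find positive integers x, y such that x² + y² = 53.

Search for x with 53 - x² a perfect square.
x = 2: 53 - 2² = 53 - 4 = 49 = 7² ✓
So x = 2, y = 7.

x = 2, y = 7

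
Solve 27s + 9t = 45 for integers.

Step 1: Check solvability.
gcd(27, 9) = 9
Since 9 divides 45, solutions exist.

Step 2: Apply extended Euclidean algorithm to find gcd.
We find integers such that 27*x0 + 9*y0 = 9

Step 3: Scale the particular solution.
Multiply by 45/9 = 5:
s = 0, t = 5

Step 4: Verify.
27*(0) + 9*(5) = 45 = 45 ✓

s = 0, t = 5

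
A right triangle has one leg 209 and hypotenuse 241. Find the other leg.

b² = c² - a² = 58081 - 43681 = 14400
b = 120

120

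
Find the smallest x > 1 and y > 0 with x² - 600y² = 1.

We seek the smallest positive integers (x, y) with x² - 600y² = 1, i.e., x² = 600y² + 1.
Try successive y values:
y = 1: x² = 600·1² + 1 = 601, not a perfect square
y = 2: x² = 600·2² + 1 = 2401, x = 49 ✓

Verify: 49² - 600·2² = 2401 - 2400 = 1 ✓

x = 49, y = 2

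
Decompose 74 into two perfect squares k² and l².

We need to find integers k, l > 0 such that k² + l² = 74.
Trying k = 5: l² = 74 - 5² = 74 - 25 = 49
l = 7
Check: 5² + 7² = 25 + 49 = 74 ✓

74 = 5² + 7²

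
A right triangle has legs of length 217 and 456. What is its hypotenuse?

c² = a² + b² = 217² + 456² = 47089 + 207936 = 255025
c = 505

505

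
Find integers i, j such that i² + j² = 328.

We need to find integers i, j > 0 such that i² + j² = 328.
Trying i = 2: j² = 328 - 2² = 328 - 4 = 324
j = 18
Check: 2² + 18² = 4 + 324 = 328 ✓

328 = 2² + 18²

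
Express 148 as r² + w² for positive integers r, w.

We need to find integers r, w > 0 such that r² + w² = 148.
Trying r = 2: w² = 148 - 2² = 148 - 4 = 144
w = 12
Check: 2² + 12² = 4 + 144 = 148 ✓

148 = 2² + 12²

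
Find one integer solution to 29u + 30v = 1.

Step 1: Check solvability.
gcd(29, 30) = 1
Since 1 divides 1, solutions exist.

Step 2: Apply extended Euclidean algorithm to find gcd.
We find integers such that 29*x0 + 30*y0 = 1

Step 3: Scale the particular solution.
Multiply by 1/1 = 1:
u = -1, v = 1

Step 4: Verify.
29*(-1) + 30*(1) = 1 = 1 ✓

u = -1, v = 1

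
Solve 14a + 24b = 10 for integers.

Step 1: Check solvability.
gcd(14, 24) = 2
Since 2 divides 10, solutions exist.

Step 2: Apply extended Euclidean algorithm to find gcd.
We find integers such that 14*x0 + 24*y0 = 2

Step 3: Scale the particular solution.
Multiply by 10/2 = 5:
a = -25, b = 15

Step 4: Verify.
14*(-25) + 24*(15) = 10 = 10 ✓

a = -25, b = 15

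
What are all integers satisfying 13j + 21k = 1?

Step 1: Compute gcd(13, 21) = 1.
Since 1 divides 1, solutions exist.

Step 2: Find a particular solution using extended Euclidean algorithm.
We get j₀ = -8, k₀ = 5.
Check: 13*-8 + 21*5 = 1 = 1 ✓

Step 3: Write the general solution.
j = -8 + (21/1)t = -8 + 21t
k = 5 - (13/1)t = 5 - 13t
for any integer t.

j = -8 + 21t, k = 5 - 13t for integer t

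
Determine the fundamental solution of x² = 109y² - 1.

We need x² = 109y² - 1. Try successive y:
y = 1: x² = 109·1² - 1 = 108, not a perfect square
y = 2: x² = 109·2² - 1 = 435, not a perfect square
y = 3: x² = 109·3² - 1 = 980, not a perfect square
...
y = 851525: x² = 109·851525² - 1 = 79035335993124 = 8890182² ✓
Check: 8890182² - 109·851525² = 79035335993124 - 79035335993125 = -1 ✓

x = 8890182, y = 851525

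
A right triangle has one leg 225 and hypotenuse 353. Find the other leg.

b² = c² - a² = 124609 - 50625 = 73984
b = 272

272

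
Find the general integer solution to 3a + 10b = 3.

Step 1: Compute gcd(3, 10) = 1.
Since 1 divides 3, solutions exist.

Step 2: Find a particular solution using extended Euclidean algorithm.
We get a₀ = -9, b₀ = 3.
Check: 3*-9 + 10*3 = 3 = 3 ✓

Step 3: Write the general solution.
a = -9 + (10/1)t = -9 + 10t
b = 3 - (3/1)t = 3 - 3t
for any integer t.

a = -9 + 10t, b = 3 - 3t for integer t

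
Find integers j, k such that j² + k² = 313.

We need to find integers j, k > 0 such that j² + k² = 313.
Trying j = 12: k² = 313 - 12² = 313 - 144 = 169
k = 13
Check: 12² + 13² = 144 + 169 = 313 ✓

313 = 12² + 13²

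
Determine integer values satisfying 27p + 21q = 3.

Step 1: Check solvability.
gcd(27, 21) = 3
Since 3 divides 3, solutions exist.

Step 2: Apply extended Euclidean algorithm to find gcd.
We find integers such that 27*x0 + 21*y0 = 3

Step 3: Scale the particular solution.
Multiply by 3/3 = 1:
p = -3, q = 4

Step 4: Verify.
27*(-3) + 21*(4) = 3 = 3 ✓

p = -3, q = 4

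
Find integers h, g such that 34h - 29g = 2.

Step 1: Check solvability.
gcd(34, 29) = 1
Since 1 divides 2, solutions exist.

Step 2: Apply extended Euclidean algorithm to find gcd.
We find integers such that 34*x0 + 29*y0 = 1

Step 3: Scale the particular solution.
Multiply by 2/1 = 2:
h = 12, g = 14

Step 4: Verify.
34*(12) - 29*(14) = 2 = 2 ✓

h = 12, g = 14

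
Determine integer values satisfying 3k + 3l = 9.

Step 1: Check solvability.
gcd(3, 3) = 3
Since 3 divides 9, solutions exist.

Step 2: Apply extended Euclidean algorithm to find gcd.
We find integers such that 3*x0 + 3*y0 = 3

Step 3: Scale the particular solution.
Multiply by 9/3 = 3:
k = 0, l = 3

Step 4: Verify.
3*(0) + 3*(3) = 9 = 9 ✓

k = 0, l = 3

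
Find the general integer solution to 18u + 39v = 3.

Step 1: Compute gcd(18, 39) = 3.
Since 3 divides 3, solutions exist.

Step 2: Find a particular solution using extended Euclidean algorithm.
We get u₀ = -2, v₀ = 1.
Check: 18*-2 + 39*1 = 3 = 3 ✓

Step 3: Write the general solution.
u = -2 + (39/3)t = -2 + 13t
v = 1 - (18/3)t = 1 - 6t
for any integer t.

u = -2 + 13t, v = 1 - 6t for integer t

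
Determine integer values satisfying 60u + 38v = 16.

Step 1: Check solvability.
gcd(60, 38) = 2
Since 2 divides 16, solutions exist.

Step 2: Apply extended Euclidean algorithm to find gcd.
We find integers such that 60*x0 + 38*y0 = 2

Step 3: Scale the particular solution.
Multiply by 16/2 = 8:
u = 56, v = -88

Step 4: Verify.
60*(56) + 38*(-88) = 16 = 16 ✓

u = 56, v = -88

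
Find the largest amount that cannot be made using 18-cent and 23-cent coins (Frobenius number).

For two coprime denominations a and b, the Frobenius number (largest value not representable as a non-negative combination) is ab - a - b.
Here gcd(18, 23) = 1, so they are coprime.
F(18, 23) = 18·23 - 18 - 23 = 414 - 41 = 373

373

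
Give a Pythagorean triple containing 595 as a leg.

We need the other leg and hypotenuse such that 595² + x² = c².
Take x = 468, c = 757: 595² + 468² = 354025 + 219024 = 573049 = 757² ✓
Triple: (595, 468, 757)

(595, 468, 757)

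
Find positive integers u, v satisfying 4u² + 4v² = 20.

Try small values of u and check whether (20 - 4u²)/4 is a perfect square.
u = 1: 4·1² = 4, so 4v² = 20 - 4 = 16, giving v² = 4, v = 2.
Check: 4·1² + 4·2² = 4 + 16 = 20 ✓

u = 1, v = 2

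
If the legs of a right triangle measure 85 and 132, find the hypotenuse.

c² = a² + b² = 85² + 132² = 7225 + 17424 = 24649
c = 157

157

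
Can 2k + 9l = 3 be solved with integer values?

Step 1: Compute gcd(2, 9).
gcd(2, 9) = 1

Step 2: Check divisibility.
Does 1 divide 3? 3 = 1 x 3, so yes.

By the theorem on linear Diophantine equations, 2k + 9l = 3 has integer solutions if and only if gcd(2, 9) divides 3. Since 1 | 3, solutions exist.

Yes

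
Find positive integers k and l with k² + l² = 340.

We need to find integers k, l > 0 such that k² + l² = 340.
Trying k = 4: l² = 340 - 4² = 340 - 16 = 324
l = 18
Check: 4² + 18² = 16 + 324 = 340 ✓

340 = 4² + 18²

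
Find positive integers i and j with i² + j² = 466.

We need to find integers i, j > 0 such that i² + j² = 466.
Trying i = 5: j² = 466 - 5² = 466 - 25 = 441
j = 21
Check: 5² + 21² = 25 + 441 = 466 ✓

466 = 5² + 21²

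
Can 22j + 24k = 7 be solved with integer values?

Step 1: Compute gcd(22, 24).
gcd(22, 24) = 2

Step 2: Check divisibility.
Does 2 divide 7? 7 = 2 x 3 + 1, so no.

By the theorem on linear Diophantine equations, 22j + 24k = 7 has integer solutions if and only if gcd(22, 24) divides 7. Since 2 does not divide 7, no solutions exist.

No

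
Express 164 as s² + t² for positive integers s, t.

We need to find integers s, t > 0 such that s² + t² = 164.
Trying s = 8: t² = 164 - 8² = 164 - 64 = 100
t = 10
Check: 8² + 10² = 64 + 100 = 164 ✓

164 = 8² + 10²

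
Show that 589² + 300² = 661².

Compute a² + b² = 589² + 300² = 346921 + 90000 = 436921
Compute c² = 661² = 436921
Since 436921 = 436921, confirmed.

Yes, it is a Pythagorean triple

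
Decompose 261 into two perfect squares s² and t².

We need to find integers s, t > 0 such that s² + t² = 261.
Trying s = 6: t² = 261 - 6² = 261 - 36 = 225
t = 15
Check: 6² + 15² = 36 + 225 = 261 ✓

261 = 6² + 15²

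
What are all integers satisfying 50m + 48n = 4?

Step 1: Compute gcd(50, 48) = 2.
Since 2 divides 4, solutions exist.

Step 2: Find a particular solution using extended Euclidean algorithm.
We get m₀ = 2, n₀ = -2.
Check: 50*2 + 48*-2 = 4 = 4 ✓

Step 3: Write the general solution.
m = 2 + (48/2)t = 2 + 24t
n = -2 - (50/2)t = -2 - 25t
for any integer t.

m = 2 + 24t, n = -2 - 25t for integer t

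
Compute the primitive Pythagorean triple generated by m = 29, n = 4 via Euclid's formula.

a = m² - n² = 29² - 4² = 841 - 16 = 825
b = 2mn = 2·29·4 = 232
c = m² + n² = 841 + 16 = 857
Verify: 825² + 232² = 680625 + 53824 = 734449 = 857² ✓

(825, 232, 857)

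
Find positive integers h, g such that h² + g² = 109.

Search for h with 109 - h² a perfect square.
h = 3: 109 - 3² = 109 - 9 = 100 = 10² ✓
So h = 3, g = 10.

h = 3, g = 10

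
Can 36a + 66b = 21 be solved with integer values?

Step 1: Compute gcd(36, 66).
gcd(36, 66) = 6

Step 2: Check divisibility.
Does 6 divide 21? 21 = 6 x 3 + 3, so no.

By the theorem on linear Diophantine equations, 36a + 66b = 21 has integer solutions if and only if gcd(36, 66) divides 21. Since 6 does not divide 21, no solutions exist.

No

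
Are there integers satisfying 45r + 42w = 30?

Step 1: Compute gcd(45, 42).
gcd(45, 42) = 3

Step 2: Check divisibility.
Does 3 divide 30? 30 = 3 x 10, so yes.

By the theorem on linear Diophantine equations, 45r + 42w = 30 has integer solutions if and only if gcd(45, 42) divides 30. Since 3 | 30, solutions exist.

Yes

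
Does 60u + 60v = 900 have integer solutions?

Step 1: Compute gcd(60, 60).
gcd(60, 60) = 60

Step 2: Check divisibility.
Does 60 divide 900? 900 = 60 x 15, so yes.

By the theorem on linear Diophantine equations, 60u + 60v = 900 has integer solutions if and only if gcd(60, 60) divides 900. Since 60 | 900, solutions exist.

Yes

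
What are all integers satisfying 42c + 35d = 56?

Step 1: Compute gcd(42, 35) = 7.
Since 7 divides 56, solutions exist.

Step 2: Find a particular solution using extended Euclidean algorithm.
We get c₀ = 8, d₀ = -8.
Check: 42*8 + 35*-8 = 56 = 56 ✓

Step 3: Write the general solution.
c = 8 + (35/7)t = 8 + 5t
d = -8 - (42/7)t = -8 - 6t
for any integer t.

c = 8 + 5t, d = -8 - 6t for integer t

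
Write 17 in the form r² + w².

We need to find integers r, w > 0 such that r² + w² = 17.
Trying r = 1: w² = 17 - 1² = 17 - 1 = 16
w = 4
Check: 1² + 4² = 1 + 16 = 17 ✓

17 = 1² + 4²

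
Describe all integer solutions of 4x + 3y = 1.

Step 1: Compute gcd(4, 3) = 1.
Since 1 divides 1, solutions exist.

Step 2: Find a particular solution using extended Euclidean algorithm.
We get x₀ = 1, y₀ = -1.
Check: 4*1 + 3*-1 = 1 = 1 ✓

Step 3: Write the general solution.
x = 1 + (3/1)t = 1 + 3t
y = -1 - (4/1)t = -1 - 4t
for any integer t.

x = 1 + 3t, y = -1 - 4t for integer t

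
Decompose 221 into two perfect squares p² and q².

We need to find integers p, q > 0 such that p² + q² = 221.
Trying p = 5: q² = 221 - 5² = 221 - 25 = 196
q = 14
Check: 5² + 14² = 25 + 196 = 221 ✓

221 = 5² + 14²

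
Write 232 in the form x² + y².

We need to find integers x, y > 0 such that x² + y² = 232.
Trying x = 6: y² = 232 - 6² = 232 - 36 = 196
y = 14
Check: 6² + 14² = 36 + 196 = 232 ✓

232 = 6² + 14²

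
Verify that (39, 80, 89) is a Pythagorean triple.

Compute a² + b² = 39² + 80² = 1521 + 6400 = 7921
Compute c² = 89² = 7921
Since 7921 = 7921, confirmed.

Yes, it is a Pythagorean triple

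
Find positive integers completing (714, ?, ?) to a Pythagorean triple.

We need the other leg and hypotenuse such that 714² + x² = c².
Take x = 720, c = 1014: 714² + 720² = 509796 + 518400 = 1028196 = 1014² ✓
Triple: (714, 720, 1014)

(714, 720, 1014)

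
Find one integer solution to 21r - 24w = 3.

Step 1: Check solvability.
gcd(21, 24) = 3
Since 3 divides 3, solutions exist.

Step 2: Apply extended Euclidean algorithm to find gcd.
We find integers such that 21*x0 + 24*y0 = 3

Step 3: Scale the particular solution.
Multiply by 3/3 = 1:
r = -1, w = -1

Step 4: Verify.
21*(-1) - 24*(-1) = 3 = 3 ✓

r = -1, w = -1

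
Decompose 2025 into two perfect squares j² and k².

We need to find integers j, k > 0 such that j² + k² = 2025.
Trying j = 27: k² = 2025 - 27² = 2025 - 729 = 1296
k = 36
Check: 27² + 36² = 729 + 1296 = 2025 ✓

2025 = 27² + 36²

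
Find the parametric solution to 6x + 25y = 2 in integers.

Step 1: Compute gcd(6, 25) = 1.
Since 1 divides 2, solutions exist.

Step 2: Find a particular solution using extended Euclidean algorithm.
We get x₀ = -8, y₀ = 2.
Check: 6*-8 + 25*2 = 2 = 2 ✓

Step 3: Write the general solution.
x = -8 + (25/1)t = -8 + 25t
y = 2 - (6/1)t = 2 - 6t
for any integer t.

x = -8 + 25t, y = 2 - 6t for integer t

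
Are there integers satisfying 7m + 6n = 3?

Step 1: Compute gcd(7, 6).
gcd(7, 6) = 1

Step 2: Check divisibility.
Does 1 divide 3? 3 = 1 x 3, so yes.

By the theorem on linear Diophantine equations, 7m + 6n = 3 has integer solutions if and only if gcd(7, 6) divides 3. Since 1 | 3, solutions exist.

Yes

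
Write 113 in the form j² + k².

We need to find integers j, k > 0 such that j² + k² = 113.
Trying j = 7: k² = 113 - 7² = 113 - 49 = 64
k = 8
Check: 7² + 8² = 49 + 64 = 113 ✓

113 = 7² + 8²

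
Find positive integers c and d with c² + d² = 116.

We need to find integers c, d > 0 such that c² + d² = 116.
Trying c = 4: d² = 116 - 4² = 116 - 16 = 100
d = 10
Check: 4² + 10² = 16 + 100 = 116 ✓

116 = 4² + 10²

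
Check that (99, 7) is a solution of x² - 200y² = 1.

Compute x² = 99² = 9801
Compute 200y² = 200·7² = 200·49 = 9800
x² - 200y² = 9801 - 9800 = 1
Since this equals 1, (99, 7) is a solution.

Yes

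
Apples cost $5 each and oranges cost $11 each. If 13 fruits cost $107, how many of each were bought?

Let a = apples, o = oranges.
a + o = 13
5a + 11o = 107
Substitute o = 13 - a:
5a + 11(13 - a) = 107
(5 - 11)a = 107 - 143
-6a = -36
a = 6, o = 13 - 6 = 7

Apples: 6, Oranges: 7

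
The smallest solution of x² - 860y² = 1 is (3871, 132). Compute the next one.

Solutions to x² - Dy² = 1 are generated by powers of (x₀ + y₀√D).
The next solution satisfies x₁ + y₁√860 = (x₀ + y₀√860)², giving:
x₁ = x₀² + 860y₀² = 3871² + 860·132² = 14984641 + 14984640 = 29969281
y₁ = 2x₀y₀ = 2·3871·132 = 1021944

Verify: 29969281² - 860·1021944² = 898157803656961 - 898157803656960 = 1 ✓

x = 29969281, y = 1021944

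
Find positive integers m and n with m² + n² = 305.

We need to find integers m, n > 0 such that m² + n² = 305.
Trying m = 4: n² = 305 - 4² = 305 - 16 = 289
n = 17
Check: 4² + 17² = 16 + 289 = 305 ✓

305 = 4² + 17²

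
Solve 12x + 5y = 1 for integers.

Step 1: Check solvability.
gcd(12, 5) = 1
Since 1 divides 1, solutions exist.

Step 2: Apply extended Euclidean algorithm to find gcd.
We find integers such that 12*x0 + 5*y0 = 1

Step 3: Scale the particular solution.
Multiply by 1/1 = 1:
x = -2, y = 5

Step 4: Verify.
12*(-2) + 5*(5) = 1 = 1 ✓

x = -2, y = 5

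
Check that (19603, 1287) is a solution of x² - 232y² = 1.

Compute x² = 19603² = 384277609
Compute 232y² = 232·1287² = 232·1656369 = 384277608
x² - 232y² = 384277609 - 384277608 = 1
Since this equals 1, (19603, 1287) is a solution.

Yes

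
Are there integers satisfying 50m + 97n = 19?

Step 1: Compute gcd(50, 97).
gcd(50, 97) = 1

Step 2: Check divisibility.
Does 1 divide 19? 19 = 1 x 19, so yes.

By the theorem on linear Diophantine equations, 50m + 97n = 19 has integer solutions if and only if gcd(50, 97) divides 19. Since 1 | 19, solutions exist.

Yes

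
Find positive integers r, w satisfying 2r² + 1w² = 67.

Try small values of r and check whether (67 - 2r²)/1 is a perfect square.
r = 3: 2·3² = 18, so 1w² = 67 - 18 = 49, giving w² = 49, w = 7.
Check: 2·3² + 1·7² = 18 + 49 = 67 ✓

r = 3, w = 7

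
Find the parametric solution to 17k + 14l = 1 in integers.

Step 1: Compute gcd(17, 14) = 1.
Since 1 divides 1, solutions exist.

Step 2: Find a particular solution using extended Euclidean algorithm.
We get k₀ = 5, l₀ = -6.
Check: 17*5 + 14*-6 = 1 = 1 ✓

Step 3: Write the general solution.
k = 5 + (14/1)t = 5 + 14t
l = -6 - (17/1)t = -6 - 17t
for any integer t.

k = 5 + 14t, l = -6 - 17t for integer t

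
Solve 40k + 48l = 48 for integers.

Step 1: Check solvability.
gcd(40, 48) = 8
Since 8 divides 48, solutions exist.

Step 2: Apply extended Euclidean algorithm to find gcd.
We find integers such that 40*x0 + 48*y0 = 8

Step 3: Scale the particular solution.
Multiply by 48/8 = 6:
k = -6, l = 6

Step 4: Verify.
40*(-6) + 48*(6) = 48 = 48 ✓

k = -6, l = 6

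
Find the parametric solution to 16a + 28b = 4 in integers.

Step 1: Compute gcd(16, 28) = 4.
Since 4 divides 4, solutions exist.

Step 2: Find a particular solution using extended Euclidean algorithm.
We get a₀ = 2, b₀ = -1.
Check: 16*2 + 28*-1 = 4 = 4 ✓

Step 3: Write the general solution.
a = 2 + (28/4)t = 2 + 7t
b = -1 - (16/4)t = -1 - 4t
for any integer t.

a = 2 + 7t, b = -1 - 4t for integer t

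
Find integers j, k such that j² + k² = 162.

We need to find integers j, k > 0 such that j² + k² = 162.
Trying j = 9: k² = 162 - 9² = 162 - 81 = 81
k = 9
Check: 9² + 9² = 81 + 81 = 162 ✓

162 = 9² + 9²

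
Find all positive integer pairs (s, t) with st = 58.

The positive divisors of 58 are: 1, 2, 29, 58.
Each divisor d gives the pair (d, 58/d):
(1, 58), (2, 29), (29, 2), (58, 1)

(1, 58), (2, 29), (29, 2), (58, 1)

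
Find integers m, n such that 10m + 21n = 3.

Step 1: Check solvability.
gcd(10, 21) = 1
Since 1 divides 3, solutions exist.

Step 2: Apply extended Euclidean algorithm to find gcd.
We find integers such that 10*x0 + 21*y0 = 1

Step 3: Scale the particular solution.
Multiply by 3/1 = 3:
m = -6, n = 3

Step 4: Verify.
10*(-6) + 21*(3) = 3 = 3 ✓

m = -6, n = 3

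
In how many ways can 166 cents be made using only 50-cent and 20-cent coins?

We need non-negative integers (x, y) with 50x + 20y = 166.
For each x from 0 to 3, check if (166 - 50x) is a non-negative multiple of 20.
Solutions (x, y): none
Count: 0

0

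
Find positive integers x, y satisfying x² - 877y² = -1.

We need x² = 877y² - 1. Try successive y:
y = 1: x² = 877·1² - 1 = 876, not a perfect square
y = 2: x² = 877·2² - 1 = 3507, not a perfect square
y = 3: x² = 877·3² - 1 = 7892, not a perfect square
...
y = 8149: x² = 877·8149² - 1 = 58238238276 = 241326² ✓
Check: 241326² - 877·8149² = 58238238276 - 58238238277 = -1 ✓

x = 241326, y = 8149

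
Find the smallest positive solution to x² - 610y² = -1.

We need x² = 610y² - 1. Try successive y:
y = 1: x² = 610·1² - 1 = 609, not a perfect square
y = 2: x² = 610·2² - 1 = 2439, not a perfect square
y = 3: x² = 610·3² - 1 = 5489, not a perfect square
...
y = 2909: x² = 610·2909² - 1 = 5161991409 = 71847² ✓
Check: 71847² - 610·2909² = 5161991409 - 5161991410 = -1 ✓

x = 71847, y = 2909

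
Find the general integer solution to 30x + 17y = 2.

Step 1: Compute gcd(30, 17) = 1.
Since 1 divides 2, solutions exist.

Step 2: Find a particular solution using extended Euclidean algorithm.
We get x₀ = 8, y₀ = -14.
Check: 30*8 + 17*-14 = 2 = 2 ✓

Step 3: Write the general solution.
x = 8 + (17/1)t = 8 + 17t
y = -14 - (30/1)t = -14 - 30t
for any integer t.

x = 8 + 17t, y = -14 - 30t for integer t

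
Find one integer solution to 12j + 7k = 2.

Step 1: Check solvability.
gcd(12, 7) = 1
Since 1 divides 2, solutions exist.

Step 2: Apply extended Euclidean algorithm to find gcd.
We find integers such that 12*x0 + 7*y0 = 1

Step 3: Scale the particular solution.
Multiply by 2/1 = 2:
j = 6, k = -10

Step 4: Verify.
12*(6) + 7*(-10) = 2 = 2 ✓

j = 6, k = -10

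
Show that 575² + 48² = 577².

Compute a² + b² = 575² + 48² = 330625 + 2304 = 332929
Compute c² = 577² = 332929
Since 332929 = 332929, confirmed.

Yes, it is a Pythagorean triple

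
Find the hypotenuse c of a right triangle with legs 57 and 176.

c² = a² + b² = 57² + 176² = 3249 + 30976 = 34225
c = sqrt(34225) = 185

185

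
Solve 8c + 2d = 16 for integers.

Step 1: Check solvability.
gcd(8, 2) = 2
Since 2 divides 16, solutions exist.

Step 2: Apply extended Euclidean algorithm to find gcd.
We find integers such that 8*x0 + 2*y0 = 2

Step 3: Scale the particular solution.
Multiply by 16/2 = 8:
c = 0, d = 8

Step 4: Verify.
8*(0) + 2*(8) = 16 = 16 ✓

c = 0, d = 8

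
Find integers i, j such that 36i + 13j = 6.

Step 1: Check solvability.
gcd(36, 13) = 1
Since 1 divides 6, solutions exist.

Step 2: Apply extended Euclidean algorithm to find gcd.
We find integers such that 36*x0 + 13*y0 = 1

Step 3: Scale the particular solution.
Multiply by 6/1 = 6:
i = 24, j = -66

Step 4: Verify.
36*(24) + 13*(-66) = 6 = 6 ✓

i = 24, j = -66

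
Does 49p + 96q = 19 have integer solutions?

Step 1: Compute gcd(49, 96).
gcd(49, 96) = 1

Step 2: Check divisibility.
Does 1 divide 19? 19 = 1 x 19, so yes.

By the theorem on linear Diophantine equations, 49p + 96q = 19 has integer solutions if and only if gcd(49, 96) divides 19. Since 1 | 19, solutions exist.

Yes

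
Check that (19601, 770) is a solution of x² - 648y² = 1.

Compute x² = 19601² = 384199201
Compute 648y² = 648·770² = 648·592900 = 384199200
x² - 648y² = 384199201 - 384199200 = 1
Since this equals 1, (19601, 770) is a solution.

Yes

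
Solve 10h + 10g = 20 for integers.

Step 1: Check solvability.
gcd(10, 10) = 10
Since 10 divides 20, solutions exist.

Step 2: Apply extended Euclidean algorithm to find gcd.
We find integers such that 10*x0 + 10*y0 = 10

Step 3: Scale the particular solution.
Multiply by 20/10 = 2:
h = 0, g = 2

Step 4: Verify.
10*(0) + 10*(2) = 20 = 20 ✓

h = 0, g = 2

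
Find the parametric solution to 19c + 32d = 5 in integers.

Step 1: Compute gcd(19, 32) = 1.
Since 1 divides 5, solutions exist.

Step 2: Find a particular solution using extended Euclidean algorithm.
We get c₀ = -25, d₀ = 15.
Check: 19*-25 + 32*15 = 5 = 5 ✓

Step 3: Write the general solution.
c = -25 + (32/1)t = -25 + 32t
d = 15 - (19/1)t = 15 - 19t
for any integer t.

c = -25 + 32t, d = 15 - 19t for integer t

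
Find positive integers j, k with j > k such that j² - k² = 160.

Factor: j² - k² = (j+k)(j-k) = 160.
We need two factors of 160 with the same parity.
Use j+k = 80 and j-k = 2 (product 80·2 = 160).
Adding: 2j = 82, so j = 41.
Subtracting: 2k = 78, so k = 39.
Check: 41² - 39² = 1681 - 1521 = 160 ✓

j = 41, k = 39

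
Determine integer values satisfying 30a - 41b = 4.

Step 1: Check solvability.
gcd(30, 41) = 1
Since 1 divides 4, solutions exist.

Step 2: Apply extended Euclidean algorithm to find gcd.
We find integers such that 30*x0 + 41*y0 = 1

Step 3: Scale the particular solution.
Multiply by 4/1 = 4:
a = -60, b = -44

Step 4: Verify.
30*(-60) - 41*(-44) = 4 = 4 ✓

a = -60, b = -44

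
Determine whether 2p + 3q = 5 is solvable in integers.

Step 1: Compute gcd(2, 3).
gcd(2, 3) = 1

Step 2: Check divisibility.
Does 1 divide 5? 5 = 1 x 5, so yes.

By the theorem on linear Diophantine equations, 2p + 3q = 5 has integer solutions if and only if gcd(2, 3) divides 5. Since 1 | 5, solutions exist.

Yes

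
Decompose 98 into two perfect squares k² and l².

We need to find integers k, l > 0 such that k² + l² = 98.
Trying k = 7: l² = 98 - 7² = 98 - 49 = 49
l = 7
Check: 7² + 7² = 49 + 49 = 98 ✓

98 = 7² + 7²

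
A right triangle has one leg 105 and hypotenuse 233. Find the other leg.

b² = c² - a² = 54289 - 11025 = 43264
b = 208

208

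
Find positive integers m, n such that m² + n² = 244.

Search for m with 244 - m² a perfect square.
m = 10: 244 - 10² = 244 - 100 = 144 = 12² ✓
So m = 10, n = 12.

m = 10, n = 12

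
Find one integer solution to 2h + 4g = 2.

Step 1: Check solvability.
gcd(2, 4) = 2
Since 2 divides 2, solutions exist.

Step 2: Apply extended Euclidean algorithm to find gcd.
We find integers such that 2*x0 + 4*y0 = 2

Step 3: Scale the particular solution.
Multiply by 2/2 = 1:
h = 1, g = 0

Step 4: Verify.
2*(1) + 4*(0) = 2 = 2 ✓

h = 1, g = 0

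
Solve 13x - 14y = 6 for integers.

Step 1: Check solvability.
gcd(13, 14) = 1
Since 1 divides 6, solutions exist.

Step 2: Apply extended Euclidean algorithm to find gcd.
We find integers such that 13*x0 + 14*y0 = 1

Step 3: Scale the particular solution.
Multiply by 6/1 = 6:
x = -6, y = -6

Step 4: Verify.
13*(-6) - 14*(-6) = 6 = 6 ✓

x = -6, y = -6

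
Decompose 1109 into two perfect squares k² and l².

We need to find integers k, l > 0 such that k² + l² = 1109.
Trying k = 22: l² = 1109 - 22² = 1109 - 484 = 625
l = 25
Check: 22² + 25² = 484 + 625 = 1109 ✓

1109 = 22² + 25²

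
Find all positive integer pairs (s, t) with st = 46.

The positive divisors of 46 are: 1, 2, 23, 46.
Each divisor d gives the pair (d, 46/d):
(1, 46), (2, 23), (23, 2), (46, 1)

(1, 46), (2, 23), (23, 2), (46, 1)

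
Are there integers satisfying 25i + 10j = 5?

Step 1: Compute gcd(25, 10).
gcd(25, 10) = 5

Step 2: Check divisibility.
Does 5 divide 5? 5 = 5 x 1, so yes.

By the theorem on linear Diophantine equations, 25i + 10j = 5 has integer solutions if and only if gcd(25, 10) divides 5. Since 5 | 5, solutions exist.

Yes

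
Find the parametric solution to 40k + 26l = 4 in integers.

Step 1: Compute gcd(40, 26) = 2.
Since 2 divides 4, solutions exist.

Step 2: Find a particular solution using extended Euclidean algorithm.
We get k₀ = 4, l₀ = -6.
Check: 40*4 + 26*-6 = 4 = 4 ✓

Step 3: Write the general solution.
k = 4 + (26/2)t = 4 + 13t
l = -6 - (40/2)t = -6 - 20t
for any integer t.

k = 4 + 13t, l = -6 - 20t for integer t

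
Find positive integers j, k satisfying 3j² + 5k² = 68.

Try small values of j and check whether (68 - 3j²)/5 is a perfect square.
j = 4: 3·4² = 48, so 5k² = 68 - 48 = 20, giving k² = 4, k = 2.
Check: 3·4² + 5·2² = 48 + 20 = 68 ✓

j = 4, k = 2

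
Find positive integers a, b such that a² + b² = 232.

Search for a with 232 - a² a perfect square.
a = 6: 232 - 6² = 232 - 36 = 196 = 14² ✓
So a = 6, b = 14.

a = 6, b = 14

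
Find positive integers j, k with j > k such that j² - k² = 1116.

Factor: j² - k² = (j+k)(j-k) = 1116.
We need two factors of 1116 with the same parity.
Use j+k = 558 and j-k = 2 (product 558·2 = 1116).
Adding: 2j = 560, so j = 280.
Subtracting: 2k = 556, so k = 278.
Check: 280² - 278² = 78400 - 77284 = 1116 ✓

j = 280, k = 278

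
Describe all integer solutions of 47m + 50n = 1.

Step 1: Compute gcd(47, 50) = 1.
Since 1 divides 1, solutions exist.

Step 2: Find a particular solution using extended Euclidean algorithm.
We get m₀ = -17, n₀ = 16.
Check: 47*-17 + 50*16 = 1 = 1 ✓

Step 3: Write the general solution.
m = -17 + (50/1)t = -17 + 50t
n = 16 - (47/1)t = 16 - 47t
for any integer t.

m = -17 + 50t, n = 16 - 47t for integer t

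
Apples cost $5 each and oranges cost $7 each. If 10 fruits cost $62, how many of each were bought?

Let a = apples, o = oranges.
a + o = 10
5a + 7o = 62
Substitute o = 10 - a:
5a + 7(10 - a) = 62
(5 - 7)a = 62 - 70
-2a = -8
a = 4, o = 10 - 4 = 6

Apples: 4, Oranges: 6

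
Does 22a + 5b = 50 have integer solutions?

Step 1: Compute gcd(22, 5).
gcd(22, 5) = 1

Step 2: Check divisibility.
Does 1 divide 50? 50 = 1 x 50, so yes.

By the theorem on linear Diophantine equations, 22a + 5b = 50 has integer solutions if and only if gcd(22, 5) divides 50. Since 1 | 50, solutions exist.

Yes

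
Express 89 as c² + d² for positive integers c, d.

We need to find integers c, d > 0 such that c² + d² = 89.
Trying c = 5: d² = 89 - 5² = 89 - 25 = 64
d = 8
Check: 5² + 8² = 25 + 64 = 89 ✓

89 = 5² + 8²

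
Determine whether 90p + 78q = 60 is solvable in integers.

Step 1: Compute gcd(90, 78).
gcd(90, 78) = 6

Step 2: Check divisibility.
Does 6 divide 60? 60 = 6 x 10, so yes.

By the theorem on linear Diophantine equations, 90p + 78q = 60 has integer solutions if and only if gcd(90, 78) divides 60. Since 6 | 60, solutions exist.

Yes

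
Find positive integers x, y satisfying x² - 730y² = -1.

We need x² = 730y² - 1. Try successive y:
y = 1: x² = 730·1² - 1 = 729 = 27² ✓
Check: 27² - 730·1² = 729 - 730 = -1 ✓

x = 27, y = 1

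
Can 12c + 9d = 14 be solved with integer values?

Step 1: Compute gcd(12, 9).
gcd(12, 9) = 3

Step 2: Check divisibility.
Does 3 divide 14? 14 = 3 x 4 + 2, so no.

By the theorem on linear Diophantine equations, 12c + 9d = 14 has integer solutions if and only if gcd(12, 9) divides 14. Since 3 does not divide 14, no solutions exist.

No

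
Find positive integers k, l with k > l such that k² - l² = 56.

Factor: k² - l² = (k+l)(k-l) = 56.
We need two factors of 56 with the same parity.
Use k+l = 28 and k-l = 2 (product 28·2 = 56).
Adding: 2k = 30, so k = 15.
Subtracting: 2l = 26, so l = 13.
Check: 15² - 13² = 225 - 169 = 56 ✓

k = 15, l = 13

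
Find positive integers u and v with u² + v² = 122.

We need to find integers u, v > 0 such that u² + v² = 122.
Trying u = 1: v² = 122 - 1² = 122 - 1 = 121
v = 11
Check: 1² + 11² = 1 + 121 = 122 ✓

122 = 1² + 11²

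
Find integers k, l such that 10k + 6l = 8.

Step 1: Check solvability.
gcd(10, 6) = 2
Since 2 divides 8, solutions exist.

Step 2: Apply extended Euclidean algorithm to find gcd.
We find integers such that 10*x0 + 6*y0 = 2

Step 3: Scale the particular solution.
Multiply by 8/2 = 4:
k = -4, l = 8

Step 4: Verify.
10*(-4) + 6*(8) = 8 = 8 ✓

k = -4, l = 8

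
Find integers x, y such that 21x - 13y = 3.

Step 1: Check solvability.
gcd(21, 13) = 1
Since 1 divides 3, solutions exist.

Step 2: Apply extended Euclidean algorithm to find gcd.
We find integers such that 21*x0 + 13*y0 = 1

Step 3: Scale the particular solution.
Multiply by 3/1 = 3:
x = 15, y = 24

Step 4: Verify.
21*(15) - 13*(24) = 3 = 3 ✓

x = 15, y = 24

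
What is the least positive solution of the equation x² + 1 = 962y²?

We need x² = 962y² - 1. Try successive y:
y = 1: x² = 962·1² - 1 = 961 = 31² ✓
Check: 31² - 962·1² = 961 - 962 = -1 ✓

x = 31, y = 1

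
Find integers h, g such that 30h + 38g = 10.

Step 1: Check solvability.
gcd(30, 38) = 2
Since 2 divides 10, solutions exist.

Step 2: Apply extended Euclidean algorithm to find gcd.
We find integers such that 30*x0 + 38*y0 = 2

Step 3: Scale the particular solution.
Multiply by 10/2 = 5:
h = -25, g = 20

Step 4: Verify.
30*(-25) + 38*(20) = 10 = 10 ✓

h = -25, g = 20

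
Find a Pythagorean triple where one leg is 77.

We need the other leg and hypotenuse such that 77² + x² = c².
Take x = 36, c = 85: 77² + 36² = 5929 + 1296 = 7225 = 85² ✓
Triple: (77, 36, 85)

(77, 36, 85)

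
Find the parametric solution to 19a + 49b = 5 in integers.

Step 1: Compute gcd(19, 49) = 1.
Since 1 divides 5, solutions exist.

Step 2: Find a particular solution using extended Euclidean algorithm.
We get a₀ = -90, b₀ = 35.
Check: 19*-90 + 49*35 = 5 = 5 ✓

Step 3: Write the general solution.
a = -90 + (49/1)t = -90 + 49t
b = 35 - (19/1)t = 35 - 19t
for any integer t.

a = -90 + 49t, b = 35 - 19t for integer t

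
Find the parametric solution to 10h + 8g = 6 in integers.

Step 1: Compute gcd(10, 8) = 2.
Since 2 divides 6, solutions exist.

Step 2: Find a particular solution using extended Euclidean algorithm.
We get h₀ = 3, g₀ = -3.
Check: 10*3 + 8*-3 = 6 = 6 ✓

Step 3: Write the general solution.
h = 3 + (8/2)t = 3 + 4t
g = -3 - (10/2)t = -3 - 5t
for any integer t.

h = 3 + 4t, g = -3 - 5t for integer t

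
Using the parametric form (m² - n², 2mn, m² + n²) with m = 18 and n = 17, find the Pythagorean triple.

a = m² - n² = 18² - 17² = 324 - 289 = 35
b = 2mn = 2·18·17 = 612
c = m² + n² = 324 + 289 = 613
Verify: 35² + 612² = 1225 + 374544 = 375769 = 613² ✓

(35, 612, 613)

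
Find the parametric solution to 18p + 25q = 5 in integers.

Step 1: Compute gcd(18, 25) = 1.
Since 1 divides 5, solutions exist.

Step 2: Find a particular solution using extended Euclidean algorithm.
We get p₀ = 35, q₀ = -25.
Check: 18*35 + 25*-25 = 5 = 5 ✓

Step 3: Write the general solution.
p = 35 + (25/1)t = 35 + 25t
q = -25 - (18/1)t = -25 - 18t
for any integer t.

p = 35 + 25t, q = -25 - 18t for integer t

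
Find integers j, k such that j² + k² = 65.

We need to find integers j, k > 0 such that j² + k² = 65.
Trying j = 1: k² = 65 - 1² = 65 - 1 = 64
k = 8
Check: 1² + 8² = 1 + 64 = 65 ✓

65 = 1² + 8²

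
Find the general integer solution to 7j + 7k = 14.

Step 1: Compute gcd(7, 7) = 7.
Since 7 divides 14, solutions exist.

Step 2: Find a particular solution using extended Euclidean algorithm.
We get j₀ = 0, k₀ = 2.
Check: 7*0 + 7*2 = 14 = 14 ✓

Step 3: Write the general solution.
j = 0 + (7/7)t = 0 + 1t
k = 2 - (7/7)t = 2 - 1t
for any integer t.

j = 0 + 1t, k = 2 - 1t for integer t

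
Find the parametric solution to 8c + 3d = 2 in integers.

Step 1: Compute gcd(8, 3) = 1.
Since 1 divides 2, solutions exist.

Step 2: Find a particular solution using extended Euclidean algorithm.
We get c₀ = -2, d₀ = 6.
Check: 8*-2 + 3*6 = 2 = 2 ✓

Step 3: Write the general solution.
c = -2 + (3/1)t = -2 + 3t
d = 6 - (8/1)t = 6 - 8t
for any integer t.

c = -2 + 3t, d = 6 - 8t for integer t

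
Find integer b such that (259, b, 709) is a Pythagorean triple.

b² = c² - a² = 709² - 259² = 502681 - 67081 = 435600
b = sqrt(435600) = 660

660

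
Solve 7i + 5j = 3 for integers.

Step 1: Check solvability.
gcd(7, 5) = 1
Since 1 divides 3, solutions exist.

Step 2: Apply extended Euclidean algorithm to find gcd.
We find integers such that 7*x0 + 5*y0 = 1

Step 3: Scale the particular solution.
Multiply by 3/1 = 3:
i = -6, j = 9

Step 4: Verify.
7*(-6) + 5*(9) = 3 = 3 ✓

i = -6, j = 9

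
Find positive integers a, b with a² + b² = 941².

We need a² + b² = 941² = 885481.
Trying: 741² + 580² = 549081 + 336400 = 885481 ✓

(741, 580, 941)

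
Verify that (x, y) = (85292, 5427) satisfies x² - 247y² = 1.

Compute x² = 85292² = 7274725264
Compute 247y² = 247·5427² = 247·29452329 = 7274725263
x² - 247y² = 7274725264 - 7274725263 = 1
Since this equals 1, (85292, 5427) is a solution.

Yes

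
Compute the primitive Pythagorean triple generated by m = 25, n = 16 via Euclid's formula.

a = m² - n² = 625 - 256 = 369
b = 2mn = 2·25·16 = 800
c = m² + n² = 625 + 256 = 881
Verify: 369² + 800² = 136161 + 640000 = 776161 = 881² ✓

(369, 800, 881)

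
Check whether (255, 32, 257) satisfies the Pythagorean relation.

Compute a² + b²:
255² + 32² = 65025 + 1024 = 66049
Compute c²:
257² = 66049
Since 66049 = 66049, it is a Pythagorean triple.

Yes, it is a Pythagorean triple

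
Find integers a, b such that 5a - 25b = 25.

Step 1: Check solvability.
gcd(5, 25) = 5
Since 5 divides 25, solutions exist.

Step 2: Apply extended Euclidean algorithm to find gcd.
We find integers such that 5*x0 + 25*y0 = 5

Step 3: Scale the particular solution.
Multiply by 25/5 = 5:
a = 5, b = 0

Step 4: Verify.
5*(5) - 25*(0) = 25 = 25 ✓

a = 5, b = 0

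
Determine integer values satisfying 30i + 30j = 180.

Step 1: Check solvability.
gcd(30, 30) = 30
Since 30 divides 180, solutions exist.

Step 2: Apply extended Euclidean algorithm to find gcd.
We find integers such that 30*x0 + 30*y0 = 30

Step 3: Scale the particular solution.
Multiply by 180/30 = 6:
i = 0, j = 6

Step 4: Verify.
30*(0) + 30*(6) = 180 = 180 ✓

i = 0, j = 6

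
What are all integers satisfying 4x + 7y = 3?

Step 1: Compute gcd(4, 7) = 1.
Since 1 divides 3, solutions exist.

Step 2: Find a particular solution using extended Euclidean algorithm.
We get x₀ = 6, y₀ = -3.
Check: 4*6 + 7*-3 = 3 = 3 ✓

Step 3: Write the general solution.
x = 6 + (7/1)t = 6 + 7t
y = -3 - (4/1)t = -3 - 4t
for any integer t.

x = 6 + 7t, y = -3 - 4t for integer t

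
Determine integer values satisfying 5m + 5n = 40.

Step 1: Check solvability.
gcd(5, 5) = 5
Since 5 divides 40, solutions exist.

Step 2: Apply extended Euclidean algorithm to find gcd.
We find integers such that 5*x0 + 5*y0 = 5

Step 3: Scale the particular solution.
Multiply by 40/5 = 8:
m = 0, n = 8

Step 4: Verify.
5*(0) + 5*(8) = 40 = 40 ✓

m = 0, n = 8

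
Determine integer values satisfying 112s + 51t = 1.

Step 1: Check solvability.
gcd(112, 51) = 1
Since 1 divides 1, solutions exist.

Step 2: Apply extended Euclidean algorithm to find gcd.
We find integers such that 112*x0 + 51*y0 = 1

Step 3: Scale the particular solution.
Multiply by 1/1 = 1:
s = -5, t = 11

Step 4: Verify.
112*(-5) + 51*(11) = 1 = 1 ✓

s = -5, t = 11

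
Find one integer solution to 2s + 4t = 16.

Step 1: Check solvability.
gcd(2, 4) = 2
Since 2 divides 16, solutions exist.

Step 2: Apply extended Euclidean algorithm to find gcd.
We find integers such that 2*x0 + 4*y0 = 2

Step 3: Scale the particular solution.
Multiply by 16/2 = 8:
s = 8, t = 0

Step 4: Verify.
2*(8) + 4*(0) = 16 = 16 ✓

s = 8, t = 0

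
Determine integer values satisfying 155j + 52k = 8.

Step 1: Check solvability.
gcd(155, 52) = 1
Since 1 divides 8, solutions exist.

Step 2: Apply extended Euclidean algorithm to find gcd.
We find integers such that 155*x0 + 52*y0 = 1

Step 3: Scale the particular solution.
Multiply by 8/1 = 8:
j = -8, k = 24

Step 4: Verify.
155*(-8) + 52*(24) = 8 = 8 ✓

j = -8, k = 24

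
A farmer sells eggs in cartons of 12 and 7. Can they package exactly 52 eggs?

We need non-negative a, b with 12a + 7b = 52.
gcd(12, 7) = 1 divides 52.
Try a = 2: 7b = 52 - 24 = 28, so b = 4.
One way: 2 cartons of 12 and 4 cartons of 7.

Yes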